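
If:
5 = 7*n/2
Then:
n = 10/7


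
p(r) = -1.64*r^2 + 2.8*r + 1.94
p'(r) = 2.8 - 3.28*r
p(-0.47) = 0.26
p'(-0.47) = 4.34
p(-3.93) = -34.39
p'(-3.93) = 15.69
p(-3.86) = -33.30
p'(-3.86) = 15.46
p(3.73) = -10.43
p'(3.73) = -9.43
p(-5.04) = -53.83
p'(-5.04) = 19.33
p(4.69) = -21.00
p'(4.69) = -12.58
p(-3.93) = -34.39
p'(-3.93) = 15.69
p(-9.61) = -176.43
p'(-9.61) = 34.32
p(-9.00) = -156.10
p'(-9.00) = 32.32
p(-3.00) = -21.22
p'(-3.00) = 12.64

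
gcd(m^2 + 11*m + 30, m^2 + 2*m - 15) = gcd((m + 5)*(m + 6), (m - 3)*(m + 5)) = m + 5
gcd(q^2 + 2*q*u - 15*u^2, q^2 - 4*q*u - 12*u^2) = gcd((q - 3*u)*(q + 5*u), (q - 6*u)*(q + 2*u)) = 1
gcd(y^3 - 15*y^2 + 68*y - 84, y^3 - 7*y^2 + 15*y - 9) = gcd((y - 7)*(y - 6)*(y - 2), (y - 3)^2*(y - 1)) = 1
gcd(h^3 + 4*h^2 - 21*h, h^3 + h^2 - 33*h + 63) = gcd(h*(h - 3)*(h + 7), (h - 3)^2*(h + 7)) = h^2 + 4*h - 21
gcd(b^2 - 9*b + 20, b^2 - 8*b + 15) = b - 5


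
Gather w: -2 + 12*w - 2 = 12*w - 4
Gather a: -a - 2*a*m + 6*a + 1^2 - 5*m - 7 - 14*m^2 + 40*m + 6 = a*(5 - 2*m) - 14*m^2 + 35*m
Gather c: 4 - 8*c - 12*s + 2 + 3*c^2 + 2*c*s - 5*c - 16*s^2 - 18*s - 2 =3*c^2 + c*(2*s - 13) - 16*s^2 - 30*s + 4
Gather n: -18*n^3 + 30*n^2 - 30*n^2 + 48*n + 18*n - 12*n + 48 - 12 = -18*n^3 + 54*n + 36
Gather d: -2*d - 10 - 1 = -2*d - 11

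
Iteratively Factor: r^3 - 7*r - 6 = (r + 2)*(r^2 - 2*r - 3) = (r + 1)*(r + 2)*(r - 3)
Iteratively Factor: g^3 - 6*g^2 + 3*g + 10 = (g + 1)*(g^2 - 7*g + 10) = (g - 2)*(g + 1)*(g - 5)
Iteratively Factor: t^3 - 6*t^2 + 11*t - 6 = (t - 3)*(t^2 - 3*t + 2) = (t - 3)*(t - 2)*(t - 1)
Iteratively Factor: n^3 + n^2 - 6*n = (n + 3)*(n^2 - 2*n) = n*(n + 3)*(n - 2)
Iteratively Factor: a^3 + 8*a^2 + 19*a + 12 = (a + 1)*(a^2 + 7*a + 12) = (a + 1)*(a + 4)*(a + 3)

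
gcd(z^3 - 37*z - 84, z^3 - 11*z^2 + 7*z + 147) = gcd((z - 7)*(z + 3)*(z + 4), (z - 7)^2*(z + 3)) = z^2 - 4*z - 21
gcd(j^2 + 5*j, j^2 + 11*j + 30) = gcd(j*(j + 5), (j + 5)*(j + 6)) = j + 5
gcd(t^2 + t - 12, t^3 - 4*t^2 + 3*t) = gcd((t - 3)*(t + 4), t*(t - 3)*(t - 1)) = t - 3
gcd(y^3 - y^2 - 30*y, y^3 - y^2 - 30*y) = y^3 - y^2 - 30*y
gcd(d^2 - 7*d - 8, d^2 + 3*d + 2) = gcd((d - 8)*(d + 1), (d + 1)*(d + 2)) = d + 1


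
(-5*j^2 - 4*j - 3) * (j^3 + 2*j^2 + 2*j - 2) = -5*j^5 - 14*j^4 - 21*j^3 - 4*j^2 + 2*j + 6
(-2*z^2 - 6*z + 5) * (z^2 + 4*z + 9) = -2*z^4 - 14*z^3 - 37*z^2 - 34*z + 45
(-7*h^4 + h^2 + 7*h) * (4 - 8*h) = 56*h^5 - 28*h^4 - 8*h^3 - 52*h^2 + 28*h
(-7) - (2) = -9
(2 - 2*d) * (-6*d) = 12*d^2 - 12*d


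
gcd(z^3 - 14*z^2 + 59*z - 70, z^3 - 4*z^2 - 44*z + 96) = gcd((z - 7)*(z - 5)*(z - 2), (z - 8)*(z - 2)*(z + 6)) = z - 2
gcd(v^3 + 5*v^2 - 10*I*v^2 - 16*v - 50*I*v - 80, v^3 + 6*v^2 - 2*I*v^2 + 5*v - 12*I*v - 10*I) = v^2 + v*(5 - 2*I) - 10*I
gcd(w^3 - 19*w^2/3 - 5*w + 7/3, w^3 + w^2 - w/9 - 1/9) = w^2 + 2*w/3 - 1/3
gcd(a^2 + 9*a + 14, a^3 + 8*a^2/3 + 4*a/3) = a + 2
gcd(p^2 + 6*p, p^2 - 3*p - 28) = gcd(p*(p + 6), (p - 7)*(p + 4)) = 1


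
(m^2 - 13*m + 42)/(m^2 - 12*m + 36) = (m - 7)/(m - 6)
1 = 1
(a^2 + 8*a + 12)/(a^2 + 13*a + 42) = (a + 2)/(a + 7)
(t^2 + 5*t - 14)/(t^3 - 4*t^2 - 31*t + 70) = (t + 7)/(t^2 - 2*t - 35)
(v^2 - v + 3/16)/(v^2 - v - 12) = (-v^2 + v - 3/16)/(-v^2 + v + 12)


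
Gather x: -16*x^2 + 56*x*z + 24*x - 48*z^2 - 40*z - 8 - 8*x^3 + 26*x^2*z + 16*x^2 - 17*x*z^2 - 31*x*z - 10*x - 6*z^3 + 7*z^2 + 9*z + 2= -8*x^3 + 26*x^2*z + x*(-17*z^2 + 25*z + 14) - 6*z^3 - 41*z^2 - 31*z - 6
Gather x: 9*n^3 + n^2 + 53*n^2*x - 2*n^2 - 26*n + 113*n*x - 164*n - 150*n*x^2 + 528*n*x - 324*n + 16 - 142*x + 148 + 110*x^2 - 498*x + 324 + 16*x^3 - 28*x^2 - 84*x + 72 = 9*n^3 - n^2 - 514*n + 16*x^3 + x^2*(82 - 150*n) + x*(53*n^2 + 641*n - 724) + 560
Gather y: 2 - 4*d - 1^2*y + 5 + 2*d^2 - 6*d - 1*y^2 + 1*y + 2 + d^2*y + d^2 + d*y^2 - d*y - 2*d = 3*d^2 - 12*d + y^2*(d - 1) + y*(d^2 - d) + 9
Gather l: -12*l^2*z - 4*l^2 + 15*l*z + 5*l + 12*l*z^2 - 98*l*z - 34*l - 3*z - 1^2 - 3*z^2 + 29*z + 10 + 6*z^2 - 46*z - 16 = l^2*(-12*z - 4) + l*(12*z^2 - 83*z - 29) + 3*z^2 - 20*z - 7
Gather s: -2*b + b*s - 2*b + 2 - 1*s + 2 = -4*b + s*(b - 1) + 4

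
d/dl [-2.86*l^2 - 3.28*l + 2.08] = -5.72*l - 3.28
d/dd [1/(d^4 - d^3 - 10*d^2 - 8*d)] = (-4*d^3 + 3*d^2 + 20*d + 8)/(d^2*(-d^3 + d^2 + 10*d + 8)^2)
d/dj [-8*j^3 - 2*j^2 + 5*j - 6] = -24*j^2 - 4*j + 5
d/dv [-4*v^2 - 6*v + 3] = -8*v - 6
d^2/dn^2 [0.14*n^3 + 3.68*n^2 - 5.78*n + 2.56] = 0.84*n + 7.36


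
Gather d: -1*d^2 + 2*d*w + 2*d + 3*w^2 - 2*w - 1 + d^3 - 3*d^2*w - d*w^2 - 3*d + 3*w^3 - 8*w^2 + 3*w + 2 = d^3 + d^2*(-3*w - 1) + d*(-w^2 + 2*w - 1) + 3*w^3 - 5*w^2 + w + 1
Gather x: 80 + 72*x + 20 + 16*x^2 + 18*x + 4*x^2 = 20*x^2 + 90*x + 100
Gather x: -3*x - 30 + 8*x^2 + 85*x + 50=8*x^2 + 82*x + 20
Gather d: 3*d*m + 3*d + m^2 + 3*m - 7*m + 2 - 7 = d*(3*m + 3) + m^2 - 4*m - 5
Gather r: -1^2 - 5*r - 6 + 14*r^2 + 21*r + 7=14*r^2 + 16*r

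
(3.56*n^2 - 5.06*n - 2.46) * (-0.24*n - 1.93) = -0.8544*n^3 - 5.6564*n^2 + 10.3562*n + 4.7478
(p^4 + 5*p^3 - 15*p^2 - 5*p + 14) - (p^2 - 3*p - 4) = p^4 + 5*p^3 - 16*p^2 - 2*p + 18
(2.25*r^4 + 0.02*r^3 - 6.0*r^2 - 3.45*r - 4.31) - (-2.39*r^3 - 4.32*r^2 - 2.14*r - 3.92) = 2.25*r^4 + 2.41*r^3 - 1.68*r^2 - 1.31*r - 0.39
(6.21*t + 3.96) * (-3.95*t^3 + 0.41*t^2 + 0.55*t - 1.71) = -24.5295*t^4 - 13.0959*t^3 + 5.0391*t^2 - 8.4411*t - 6.7716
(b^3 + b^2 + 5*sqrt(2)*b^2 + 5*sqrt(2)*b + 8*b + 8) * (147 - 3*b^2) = -3*b^5 - 15*sqrt(2)*b^4 - 3*b^4 - 15*sqrt(2)*b^3 + 123*b^3 + 123*b^2 + 735*sqrt(2)*b^2 + 735*sqrt(2)*b + 1176*b + 1176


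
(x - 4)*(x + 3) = x^2 - x - 12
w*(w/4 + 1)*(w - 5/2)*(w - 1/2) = w^4/4 + w^3/4 - 43*w^2/16 + 5*w/4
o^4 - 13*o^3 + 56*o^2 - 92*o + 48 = (o - 6)*(o - 4)*(o - 2)*(o - 1)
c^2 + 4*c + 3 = (c + 1)*(c + 3)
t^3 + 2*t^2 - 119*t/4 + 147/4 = (t - 7/2)*(t - 3/2)*(t + 7)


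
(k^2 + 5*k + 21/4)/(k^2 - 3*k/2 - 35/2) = (k + 3/2)/(k - 5)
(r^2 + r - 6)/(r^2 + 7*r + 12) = (r - 2)/(r + 4)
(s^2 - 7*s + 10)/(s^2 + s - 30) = (s - 2)/(s + 6)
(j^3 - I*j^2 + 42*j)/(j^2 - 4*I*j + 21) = j*(j + 6*I)/(j + 3*I)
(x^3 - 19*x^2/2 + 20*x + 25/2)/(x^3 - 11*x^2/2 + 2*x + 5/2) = (x - 5)/(x - 1)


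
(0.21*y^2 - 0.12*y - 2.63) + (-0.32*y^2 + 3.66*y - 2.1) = -0.11*y^2 + 3.54*y - 4.73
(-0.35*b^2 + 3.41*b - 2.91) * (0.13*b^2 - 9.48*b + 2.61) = -0.0455*b^4 + 3.7613*b^3 - 33.6186*b^2 + 36.4869*b - 7.5951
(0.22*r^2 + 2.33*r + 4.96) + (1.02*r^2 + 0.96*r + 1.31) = 1.24*r^2 + 3.29*r + 6.27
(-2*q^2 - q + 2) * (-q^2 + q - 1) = 2*q^4 - q^3 - q^2 + 3*q - 2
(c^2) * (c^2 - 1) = c^4 - c^2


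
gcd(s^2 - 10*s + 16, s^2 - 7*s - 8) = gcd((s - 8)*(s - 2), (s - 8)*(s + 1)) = s - 8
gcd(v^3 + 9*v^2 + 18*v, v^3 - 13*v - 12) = v + 3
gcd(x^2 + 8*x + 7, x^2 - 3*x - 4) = x + 1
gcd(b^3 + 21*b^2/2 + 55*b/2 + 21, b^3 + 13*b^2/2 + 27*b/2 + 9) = b^2 + 7*b/2 + 3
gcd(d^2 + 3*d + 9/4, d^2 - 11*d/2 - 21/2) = d + 3/2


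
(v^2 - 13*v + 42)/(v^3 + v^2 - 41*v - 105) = (v - 6)/(v^2 + 8*v + 15)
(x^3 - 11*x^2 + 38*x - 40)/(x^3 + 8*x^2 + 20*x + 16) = (x^3 - 11*x^2 + 38*x - 40)/(x^3 + 8*x^2 + 20*x + 16)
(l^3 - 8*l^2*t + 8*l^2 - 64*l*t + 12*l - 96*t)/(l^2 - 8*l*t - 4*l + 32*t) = (l^2 + 8*l + 12)/(l - 4)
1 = 1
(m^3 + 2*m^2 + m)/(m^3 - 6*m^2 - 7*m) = (m + 1)/(m - 7)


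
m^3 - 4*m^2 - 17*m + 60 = (m - 5)*(m - 3)*(m + 4)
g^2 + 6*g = g*(g + 6)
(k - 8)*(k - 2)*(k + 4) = k^3 - 6*k^2 - 24*k + 64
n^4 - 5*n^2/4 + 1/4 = (n - 1)*(n - 1/2)*(n + 1/2)*(n + 1)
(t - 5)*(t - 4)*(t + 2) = t^3 - 7*t^2 + 2*t + 40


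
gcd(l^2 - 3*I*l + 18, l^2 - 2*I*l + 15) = l + 3*I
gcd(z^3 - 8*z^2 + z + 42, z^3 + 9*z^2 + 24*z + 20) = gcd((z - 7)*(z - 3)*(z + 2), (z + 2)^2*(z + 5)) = z + 2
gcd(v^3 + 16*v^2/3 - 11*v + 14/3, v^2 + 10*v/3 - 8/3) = v - 2/3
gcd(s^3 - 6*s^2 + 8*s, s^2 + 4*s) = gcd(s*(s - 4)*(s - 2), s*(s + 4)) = s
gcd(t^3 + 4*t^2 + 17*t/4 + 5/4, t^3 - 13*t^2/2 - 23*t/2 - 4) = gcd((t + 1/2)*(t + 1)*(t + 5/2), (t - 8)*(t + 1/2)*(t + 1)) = t^2 + 3*t/2 + 1/2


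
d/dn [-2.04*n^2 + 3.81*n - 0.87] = 3.81 - 4.08*n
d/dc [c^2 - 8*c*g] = 2*c - 8*g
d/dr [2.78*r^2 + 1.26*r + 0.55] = 5.56*r + 1.26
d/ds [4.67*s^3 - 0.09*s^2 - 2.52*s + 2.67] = 14.01*s^2 - 0.18*s - 2.52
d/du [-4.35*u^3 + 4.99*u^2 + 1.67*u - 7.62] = -13.05*u^2 + 9.98*u + 1.67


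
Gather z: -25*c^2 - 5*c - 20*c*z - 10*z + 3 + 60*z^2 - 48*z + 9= -25*c^2 - 5*c + 60*z^2 + z*(-20*c - 58) + 12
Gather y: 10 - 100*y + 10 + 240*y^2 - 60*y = 240*y^2 - 160*y + 20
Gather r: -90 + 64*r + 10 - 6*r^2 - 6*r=-6*r^2 + 58*r - 80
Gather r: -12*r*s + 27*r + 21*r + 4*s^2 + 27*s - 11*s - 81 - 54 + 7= r*(48 - 12*s) + 4*s^2 + 16*s - 128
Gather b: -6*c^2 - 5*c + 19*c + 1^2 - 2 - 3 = -6*c^2 + 14*c - 4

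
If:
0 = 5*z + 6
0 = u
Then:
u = 0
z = -6/5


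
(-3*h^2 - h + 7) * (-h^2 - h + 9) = 3*h^4 + 4*h^3 - 33*h^2 - 16*h + 63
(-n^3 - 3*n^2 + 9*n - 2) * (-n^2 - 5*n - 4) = n^5 + 8*n^4 + 10*n^3 - 31*n^2 - 26*n + 8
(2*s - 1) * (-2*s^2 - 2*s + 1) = -4*s^3 - 2*s^2 + 4*s - 1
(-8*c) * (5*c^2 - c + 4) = -40*c^3 + 8*c^2 - 32*c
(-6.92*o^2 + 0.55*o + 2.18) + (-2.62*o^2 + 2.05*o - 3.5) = -9.54*o^2 + 2.6*o - 1.32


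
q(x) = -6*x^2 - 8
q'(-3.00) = 36.00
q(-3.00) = -62.00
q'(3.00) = -36.00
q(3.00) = -62.00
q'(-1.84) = 22.08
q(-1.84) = -28.31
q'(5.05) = -60.60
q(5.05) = -161.02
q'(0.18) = -2.16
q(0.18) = -8.19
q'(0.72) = -8.64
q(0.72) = -11.11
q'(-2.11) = 25.32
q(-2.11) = -34.71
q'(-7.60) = 91.20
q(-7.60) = -354.56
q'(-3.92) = 47.04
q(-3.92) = -100.20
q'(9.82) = -117.84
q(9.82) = -586.59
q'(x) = -12*x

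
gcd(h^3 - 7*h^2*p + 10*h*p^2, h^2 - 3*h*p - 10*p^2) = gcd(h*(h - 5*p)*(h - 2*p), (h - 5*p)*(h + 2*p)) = -h + 5*p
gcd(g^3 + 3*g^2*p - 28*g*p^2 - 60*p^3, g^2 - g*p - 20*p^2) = -g + 5*p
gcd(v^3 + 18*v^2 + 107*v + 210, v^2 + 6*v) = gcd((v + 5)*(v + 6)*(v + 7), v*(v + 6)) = v + 6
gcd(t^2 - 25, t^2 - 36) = 1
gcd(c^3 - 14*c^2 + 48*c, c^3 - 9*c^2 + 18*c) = c^2 - 6*c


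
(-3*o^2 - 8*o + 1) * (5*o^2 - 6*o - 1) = -15*o^4 - 22*o^3 + 56*o^2 + 2*o - 1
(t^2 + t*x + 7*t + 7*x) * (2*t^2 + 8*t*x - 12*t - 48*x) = 2*t^4 + 10*t^3*x + 2*t^3 + 8*t^2*x^2 + 10*t^2*x - 84*t^2 + 8*t*x^2 - 420*t*x - 336*x^2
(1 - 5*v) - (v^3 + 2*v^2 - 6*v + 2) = -v^3 - 2*v^2 + v - 1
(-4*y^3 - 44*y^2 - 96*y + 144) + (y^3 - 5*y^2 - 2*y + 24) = -3*y^3 - 49*y^2 - 98*y + 168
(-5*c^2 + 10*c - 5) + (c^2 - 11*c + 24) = -4*c^2 - c + 19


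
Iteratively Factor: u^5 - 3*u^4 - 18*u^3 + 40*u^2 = (u - 2)*(u^4 - u^3 - 20*u^2) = (u - 2)*(u + 4)*(u^3 - 5*u^2) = u*(u - 2)*(u + 4)*(u^2 - 5*u) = u*(u - 5)*(u - 2)*(u + 4)*(u)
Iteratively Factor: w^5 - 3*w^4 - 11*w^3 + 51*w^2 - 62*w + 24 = (w + 4)*(w^4 - 7*w^3 + 17*w^2 - 17*w + 6) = (w - 2)*(w + 4)*(w^3 - 5*w^2 + 7*w - 3) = (w - 3)*(w - 2)*(w + 4)*(w^2 - 2*w + 1) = (w - 3)*(w - 2)*(w - 1)*(w + 4)*(w - 1)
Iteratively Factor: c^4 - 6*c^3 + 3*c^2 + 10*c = (c + 1)*(c^3 - 7*c^2 + 10*c) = c*(c + 1)*(c^2 - 7*c + 10) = c*(c - 2)*(c + 1)*(c - 5)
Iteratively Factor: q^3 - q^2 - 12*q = (q - 4)*(q^2 + 3*q) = (q - 4)*(q + 3)*(q)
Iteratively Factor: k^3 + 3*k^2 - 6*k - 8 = (k - 2)*(k^2 + 5*k + 4) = (k - 2)*(k + 1)*(k + 4)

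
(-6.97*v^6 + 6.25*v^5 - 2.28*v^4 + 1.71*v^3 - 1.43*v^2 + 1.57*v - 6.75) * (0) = 0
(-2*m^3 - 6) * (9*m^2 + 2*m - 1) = -18*m^5 - 4*m^4 + 2*m^3 - 54*m^2 - 12*m + 6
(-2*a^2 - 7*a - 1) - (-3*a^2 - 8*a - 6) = a^2 + a + 5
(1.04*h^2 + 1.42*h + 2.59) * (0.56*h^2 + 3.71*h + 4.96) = 0.5824*h^4 + 4.6536*h^3 + 11.877*h^2 + 16.6521*h + 12.8464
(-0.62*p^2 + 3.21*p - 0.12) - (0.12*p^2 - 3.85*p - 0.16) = -0.74*p^2 + 7.06*p + 0.04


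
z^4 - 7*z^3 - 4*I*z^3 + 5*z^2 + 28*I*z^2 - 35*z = z*(z - 7)*(z - 5*I)*(z + I)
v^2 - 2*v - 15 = (v - 5)*(v + 3)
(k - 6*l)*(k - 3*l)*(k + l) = k^3 - 8*k^2*l + 9*k*l^2 + 18*l^3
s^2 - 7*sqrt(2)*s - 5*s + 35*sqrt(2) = (s - 5)*(s - 7*sqrt(2))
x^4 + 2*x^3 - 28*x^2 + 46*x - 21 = (x - 3)*(x - 1)^2*(x + 7)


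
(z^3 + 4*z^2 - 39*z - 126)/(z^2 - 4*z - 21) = (z^2 + z - 42)/(z - 7)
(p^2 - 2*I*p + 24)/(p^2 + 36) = (p + 4*I)/(p + 6*I)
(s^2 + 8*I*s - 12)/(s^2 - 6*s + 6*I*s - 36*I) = (s + 2*I)/(s - 6)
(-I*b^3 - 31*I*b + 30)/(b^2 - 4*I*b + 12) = (-I*b^2 + 6*b + 5*I)/(b + 2*I)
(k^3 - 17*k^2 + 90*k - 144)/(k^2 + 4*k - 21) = (k^2 - 14*k + 48)/(k + 7)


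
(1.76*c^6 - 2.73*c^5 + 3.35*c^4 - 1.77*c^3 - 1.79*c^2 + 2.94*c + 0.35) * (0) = 0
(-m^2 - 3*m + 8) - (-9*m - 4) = -m^2 + 6*m + 12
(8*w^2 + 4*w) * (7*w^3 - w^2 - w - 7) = 56*w^5 + 20*w^4 - 12*w^3 - 60*w^2 - 28*w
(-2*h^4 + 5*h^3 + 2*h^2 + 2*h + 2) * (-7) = 14*h^4 - 35*h^3 - 14*h^2 - 14*h - 14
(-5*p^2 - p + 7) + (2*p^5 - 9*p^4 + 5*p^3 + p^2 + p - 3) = 2*p^5 - 9*p^4 + 5*p^3 - 4*p^2 + 4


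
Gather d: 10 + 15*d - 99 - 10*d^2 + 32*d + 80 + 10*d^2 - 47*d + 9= 0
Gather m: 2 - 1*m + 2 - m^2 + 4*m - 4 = -m^2 + 3*m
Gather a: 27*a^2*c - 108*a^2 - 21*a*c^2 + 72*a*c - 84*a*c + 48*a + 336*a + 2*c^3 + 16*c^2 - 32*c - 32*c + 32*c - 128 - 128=a^2*(27*c - 108) + a*(-21*c^2 - 12*c + 384) + 2*c^3 + 16*c^2 - 32*c - 256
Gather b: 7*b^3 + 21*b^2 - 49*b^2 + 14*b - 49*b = 7*b^3 - 28*b^2 - 35*b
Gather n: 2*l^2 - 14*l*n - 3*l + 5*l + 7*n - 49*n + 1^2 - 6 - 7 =2*l^2 + 2*l + n*(-14*l - 42) - 12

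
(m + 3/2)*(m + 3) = m^2 + 9*m/2 + 9/2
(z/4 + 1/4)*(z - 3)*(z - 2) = z^3/4 - z^2 + z/4 + 3/2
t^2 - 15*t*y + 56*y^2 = (t - 8*y)*(t - 7*y)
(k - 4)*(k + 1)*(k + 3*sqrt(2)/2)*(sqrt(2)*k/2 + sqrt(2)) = sqrt(2)*k^4/2 - sqrt(2)*k^3/2 + 3*k^3/2 - 5*sqrt(2)*k^2 - 3*k^2/2 - 15*k - 4*sqrt(2)*k - 12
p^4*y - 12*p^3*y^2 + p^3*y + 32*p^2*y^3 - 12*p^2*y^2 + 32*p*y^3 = p*(p - 8*y)*(p - 4*y)*(p*y + y)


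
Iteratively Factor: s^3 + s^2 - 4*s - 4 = (s + 2)*(s^2 - s - 2) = (s + 1)*(s + 2)*(s - 2)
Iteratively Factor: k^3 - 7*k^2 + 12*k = (k - 3)*(k^2 - 4*k) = k*(k - 3)*(k - 4)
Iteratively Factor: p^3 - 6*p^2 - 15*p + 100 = (p - 5)*(p^2 - p - 20) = (p - 5)^2*(p + 4)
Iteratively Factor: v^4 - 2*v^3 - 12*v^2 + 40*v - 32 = (v - 2)*(v^3 - 12*v + 16) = (v - 2)^2*(v^2 + 2*v - 8) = (v - 2)^2*(v + 4)*(v - 2)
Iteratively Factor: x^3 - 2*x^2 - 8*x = (x - 4)*(x^2 + 2*x) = x*(x - 4)*(x + 2)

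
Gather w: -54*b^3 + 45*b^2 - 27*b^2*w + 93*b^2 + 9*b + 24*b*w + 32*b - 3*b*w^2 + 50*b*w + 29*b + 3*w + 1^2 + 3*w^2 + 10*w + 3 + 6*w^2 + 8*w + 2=-54*b^3 + 138*b^2 + 70*b + w^2*(9 - 3*b) + w*(-27*b^2 + 74*b + 21) + 6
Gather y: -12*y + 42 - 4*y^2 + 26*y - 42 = -4*y^2 + 14*y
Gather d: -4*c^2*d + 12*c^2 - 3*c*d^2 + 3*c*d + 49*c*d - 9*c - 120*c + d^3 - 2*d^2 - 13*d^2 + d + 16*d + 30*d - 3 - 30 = 12*c^2 - 129*c + d^3 + d^2*(-3*c - 15) + d*(-4*c^2 + 52*c + 47) - 33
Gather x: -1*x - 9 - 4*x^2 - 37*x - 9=-4*x^2 - 38*x - 18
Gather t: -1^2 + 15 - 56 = -42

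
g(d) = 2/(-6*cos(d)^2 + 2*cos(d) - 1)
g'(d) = 2*(-12*sin(d)*cos(d) + 2*sin(d))/(-6*cos(d)^2 + 2*cos(d) - 1)^2 = 4*(1 - 6*cos(d))*sin(d)/(6*cos(d)^2 - 2*cos(d) + 1)^2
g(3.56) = -0.26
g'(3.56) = -0.17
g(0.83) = -0.84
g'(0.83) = -1.58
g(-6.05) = -0.42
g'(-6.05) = -0.20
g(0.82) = -0.82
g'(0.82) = -1.53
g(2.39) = -0.35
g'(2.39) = 0.46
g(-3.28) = -0.23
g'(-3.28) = 0.05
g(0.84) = -0.86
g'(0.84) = -1.64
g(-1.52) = -2.19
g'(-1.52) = -3.33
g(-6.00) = -0.43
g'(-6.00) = -0.25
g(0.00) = -0.40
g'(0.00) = 0.00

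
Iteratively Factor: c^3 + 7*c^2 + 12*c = (c + 3)*(c^2 + 4*c) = c*(c + 3)*(c + 4)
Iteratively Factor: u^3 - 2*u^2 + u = (u)*(u^2 - 2*u + 1) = u*(u - 1)*(u - 1)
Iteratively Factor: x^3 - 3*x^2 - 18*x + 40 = (x - 5)*(x^2 + 2*x - 8) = (x - 5)*(x - 2)*(x + 4)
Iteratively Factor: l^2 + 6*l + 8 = (l + 4)*(l + 2)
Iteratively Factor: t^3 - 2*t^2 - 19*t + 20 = (t - 5)*(t^2 + 3*t - 4) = (t - 5)*(t + 4)*(t - 1)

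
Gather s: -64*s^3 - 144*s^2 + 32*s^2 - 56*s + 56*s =-64*s^3 - 112*s^2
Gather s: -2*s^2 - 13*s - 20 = -2*s^2 - 13*s - 20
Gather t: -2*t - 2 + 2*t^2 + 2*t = 2*t^2 - 2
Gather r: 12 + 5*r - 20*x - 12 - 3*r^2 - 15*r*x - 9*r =-3*r^2 + r*(-15*x - 4) - 20*x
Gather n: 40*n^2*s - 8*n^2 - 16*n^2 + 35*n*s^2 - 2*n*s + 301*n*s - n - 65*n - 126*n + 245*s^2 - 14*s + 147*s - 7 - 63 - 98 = n^2*(40*s - 24) + n*(35*s^2 + 299*s - 192) + 245*s^2 + 133*s - 168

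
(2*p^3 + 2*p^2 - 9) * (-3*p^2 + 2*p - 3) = -6*p^5 - 2*p^4 - 2*p^3 + 21*p^2 - 18*p + 27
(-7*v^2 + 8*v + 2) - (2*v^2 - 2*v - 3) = -9*v^2 + 10*v + 5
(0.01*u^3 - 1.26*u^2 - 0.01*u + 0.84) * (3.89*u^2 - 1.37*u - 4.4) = 0.0389*u^5 - 4.9151*u^4 + 1.6433*u^3 + 8.8253*u^2 - 1.1068*u - 3.696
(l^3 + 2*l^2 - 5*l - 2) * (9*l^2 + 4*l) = 9*l^5 + 22*l^4 - 37*l^3 - 38*l^2 - 8*l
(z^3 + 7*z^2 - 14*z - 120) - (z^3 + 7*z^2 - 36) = -14*z - 84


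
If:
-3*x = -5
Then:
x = 5/3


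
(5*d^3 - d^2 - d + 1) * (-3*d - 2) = -15*d^4 - 7*d^3 + 5*d^2 - d - 2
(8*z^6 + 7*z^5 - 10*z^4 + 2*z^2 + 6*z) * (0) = 0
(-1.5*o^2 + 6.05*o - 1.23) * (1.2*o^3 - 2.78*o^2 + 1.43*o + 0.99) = -1.8*o^5 + 11.43*o^4 - 20.44*o^3 + 10.5859*o^2 + 4.2306*o - 1.2177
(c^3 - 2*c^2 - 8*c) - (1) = c^3 - 2*c^2 - 8*c - 1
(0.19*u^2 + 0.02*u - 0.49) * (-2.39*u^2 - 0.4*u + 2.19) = -0.4541*u^4 - 0.1238*u^3 + 1.5792*u^2 + 0.2398*u - 1.0731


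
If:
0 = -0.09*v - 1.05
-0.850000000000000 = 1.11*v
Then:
No Solution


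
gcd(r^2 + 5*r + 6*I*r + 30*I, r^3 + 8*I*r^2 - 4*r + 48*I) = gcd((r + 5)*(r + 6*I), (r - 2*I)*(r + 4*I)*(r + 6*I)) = r + 6*I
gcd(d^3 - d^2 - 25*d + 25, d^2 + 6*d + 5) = d + 5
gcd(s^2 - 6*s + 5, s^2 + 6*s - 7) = s - 1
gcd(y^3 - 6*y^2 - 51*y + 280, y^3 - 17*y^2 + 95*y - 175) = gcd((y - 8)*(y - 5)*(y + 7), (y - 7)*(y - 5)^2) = y - 5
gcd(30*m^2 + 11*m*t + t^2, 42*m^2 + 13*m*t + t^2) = 6*m + t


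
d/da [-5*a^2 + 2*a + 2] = 2 - 10*a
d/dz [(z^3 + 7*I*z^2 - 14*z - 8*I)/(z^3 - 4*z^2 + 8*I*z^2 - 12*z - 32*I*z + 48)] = (z^2*(-4 + I) + z*(8 - 48*I) + 104 + 24*I)/(z^4 + z^3*(-8 + 12*I) + z^2*(-20 - 96*I) + z*(288 + 192*I) - 576)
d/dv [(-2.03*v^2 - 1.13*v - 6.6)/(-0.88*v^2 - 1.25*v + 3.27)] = (1.5431*v^2 - 24.8922*v - 11.9451)/(0.7744*v^4 + 2.2*v^3 - 4.1927*v^2 - 8.175*v + 10.6929)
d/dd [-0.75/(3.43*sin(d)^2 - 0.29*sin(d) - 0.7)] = (5.145*sin(d) - 0.2175)*cos(d)/(-3.43*sin(d)^2 + 0.29*sin(d) + 0.7)^2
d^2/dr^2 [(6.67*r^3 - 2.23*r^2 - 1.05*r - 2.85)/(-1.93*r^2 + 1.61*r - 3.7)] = (-2.8421709430404e-14*r^5 + 82.363174*r^3 + 206.54835*r^2 - 645.99693*r + 47.63837)/(7.189057*r^6 - 17.991267*r^5 + 56.354649*r^4 - 73.155341*r^3 + 108.03741*r^2 - 66.1227*r + 50.653)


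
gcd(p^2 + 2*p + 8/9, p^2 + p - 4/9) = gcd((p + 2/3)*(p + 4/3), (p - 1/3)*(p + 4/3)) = p + 4/3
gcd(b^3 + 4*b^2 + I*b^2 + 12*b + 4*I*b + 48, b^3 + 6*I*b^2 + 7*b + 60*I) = b^2 + I*b + 12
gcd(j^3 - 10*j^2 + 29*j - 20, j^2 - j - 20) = j - 5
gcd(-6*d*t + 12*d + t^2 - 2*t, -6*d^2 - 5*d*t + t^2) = -6*d + t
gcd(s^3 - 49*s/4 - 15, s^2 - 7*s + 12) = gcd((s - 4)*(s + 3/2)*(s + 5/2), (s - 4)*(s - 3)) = s - 4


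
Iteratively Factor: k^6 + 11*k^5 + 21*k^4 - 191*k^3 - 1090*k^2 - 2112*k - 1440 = (k + 3)*(k^5 + 8*k^4 - 3*k^3 - 182*k^2 - 544*k - 480) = (k - 5)*(k + 3)*(k^4 + 13*k^3 + 62*k^2 + 128*k + 96) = (k - 5)*(k + 2)*(k + 3)*(k^3 + 11*k^2 + 40*k + 48) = (k - 5)*(k + 2)*(k + 3)*(k + 4)*(k^2 + 7*k + 12) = (k - 5)*(k + 2)*(k + 3)*(k + 4)^2*(k + 3)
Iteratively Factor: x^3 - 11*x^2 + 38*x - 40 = (x - 2)*(x^2 - 9*x + 20) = (x - 5)*(x - 2)*(x - 4)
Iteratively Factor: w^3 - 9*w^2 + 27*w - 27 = (w - 3)*(w^2 - 6*w + 9) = (w - 3)^2*(w - 3)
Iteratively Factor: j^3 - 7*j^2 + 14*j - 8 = (j - 2)*(j^2 - 5*j + 4) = (j - 4)*(j - 2)*(j - 1)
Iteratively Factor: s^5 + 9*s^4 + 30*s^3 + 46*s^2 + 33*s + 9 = (s + 1)*(s^4 + 8*s^3 + 22*s^2 + 24*s + 9) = (s + 1)*(s + 3)*(s^3 + 5*s^2 + 7*s + 3) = (s + 1)*(s + 3)^2*(s^2 + 2*s + 1) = (s + 1)^2*(s + 3)^2*(s + 1)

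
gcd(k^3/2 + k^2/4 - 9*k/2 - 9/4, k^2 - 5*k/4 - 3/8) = 1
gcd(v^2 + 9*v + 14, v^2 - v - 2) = 1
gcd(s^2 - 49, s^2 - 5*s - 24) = 1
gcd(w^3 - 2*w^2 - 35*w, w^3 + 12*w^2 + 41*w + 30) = w + 5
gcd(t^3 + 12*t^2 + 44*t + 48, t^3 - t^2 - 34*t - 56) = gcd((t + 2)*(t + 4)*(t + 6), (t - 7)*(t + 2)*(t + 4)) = t^2 + 6*t + 8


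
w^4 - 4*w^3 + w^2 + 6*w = w*(w - 3)*(w - 2)*(w + 1)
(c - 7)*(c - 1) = c^2 - 8*c + 7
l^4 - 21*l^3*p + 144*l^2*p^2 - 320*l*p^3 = l*(l - 8*p)^2*(l - 5*p)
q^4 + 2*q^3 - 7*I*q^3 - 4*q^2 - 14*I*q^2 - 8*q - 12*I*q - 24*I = (q + 2)*(q - 6*I)*(q - 2*I)*(q + I)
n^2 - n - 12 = (n - 4)*(n + 3)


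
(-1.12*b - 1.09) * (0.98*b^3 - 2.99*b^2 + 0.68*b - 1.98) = -1.0976*b^4 + 2.2806*b^3 + 2.4975*b^2 + 1.4764*b + 2.1582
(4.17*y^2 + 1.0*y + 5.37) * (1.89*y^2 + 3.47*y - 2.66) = 7.8813*y^4 + 16.3599*y^3 + 2.5271*y^2 + 15.9739*y - 14.2842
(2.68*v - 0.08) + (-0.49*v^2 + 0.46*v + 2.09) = -0.49*v^2 + 3.14*v + 2.01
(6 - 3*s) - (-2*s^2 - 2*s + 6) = 2*s^2 - s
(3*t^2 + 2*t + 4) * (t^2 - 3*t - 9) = 3*t^4 - 7*t^3 - 29*t^2 - 30*t - 36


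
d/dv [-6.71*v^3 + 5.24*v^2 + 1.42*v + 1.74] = -20.13*v^2 + 10.48*v + 1.42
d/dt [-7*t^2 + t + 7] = 1 - 14*t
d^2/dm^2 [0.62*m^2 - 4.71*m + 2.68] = 1.24000000000000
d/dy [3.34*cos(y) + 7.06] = -3.34*sin(y)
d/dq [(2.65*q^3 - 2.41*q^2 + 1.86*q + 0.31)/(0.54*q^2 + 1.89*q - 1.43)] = (1.431*q^4 + 10.017*q^3 - 16.9278*q^2 + 6.5578*q - 3.2457)/(0.2916*q^4 + 2.0412*q^3 + 2.0277*q^2 - 5.4054*q + 2.0449)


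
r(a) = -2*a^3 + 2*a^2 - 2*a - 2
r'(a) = -6*a^2 + 4*a - 2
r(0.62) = -2.95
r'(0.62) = -1.83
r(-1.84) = 20.91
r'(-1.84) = -29.67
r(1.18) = -4.86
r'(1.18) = -5.63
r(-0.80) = 1.90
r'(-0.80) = -9.04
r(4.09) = -113.56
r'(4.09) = -86.01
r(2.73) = -33.25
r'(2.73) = -35.80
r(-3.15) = 86.66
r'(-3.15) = -74.14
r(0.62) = -2.95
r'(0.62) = -1.83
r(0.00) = -2.00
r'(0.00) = -2.00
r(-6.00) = 514.00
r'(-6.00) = -242.00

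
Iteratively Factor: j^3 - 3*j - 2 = (j + 1)*(j^2 - j - 2) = (j - 2)*(j + 1)*(j + 1)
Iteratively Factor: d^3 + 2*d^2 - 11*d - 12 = (d - 3)*(d^2 + 5*d + 4) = (d - 3)*(d + 4)*(d + 1)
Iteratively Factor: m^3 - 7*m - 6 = (m + 2)*(m^2 - 2*m - 3) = (m + 1)*(m + 2)*(m - 3)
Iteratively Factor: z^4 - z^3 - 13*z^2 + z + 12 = (z + 1)*(z^3 - 2*z^2 - 11*z + 12) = (z - 1)*(z + 1)*(z^2 - z - 12) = (z - 1)*(z + 1)*(z + 3)*(z - 4)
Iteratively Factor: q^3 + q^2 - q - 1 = (q + 1)*(q^2 - 1) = (q - 1)*(q + 1)*(q + 1)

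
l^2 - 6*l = l*(l - 6)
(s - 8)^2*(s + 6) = s^3 - 10*s^2 - 32*s + 384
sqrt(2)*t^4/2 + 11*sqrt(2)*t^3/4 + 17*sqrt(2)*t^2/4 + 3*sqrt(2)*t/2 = t*(t + 1/2)*(t + 3)*(sqrt(2)*t/2 + sqrt(2))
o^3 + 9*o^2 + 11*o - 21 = (o - 1)*(o + 3)*(o + 7)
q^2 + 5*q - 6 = (q - 1)*(q + 6)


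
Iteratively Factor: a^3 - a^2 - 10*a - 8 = (a + 1)*(a^2 - 2*a - 8) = (a + 1)*(a + 2)*(a - 4)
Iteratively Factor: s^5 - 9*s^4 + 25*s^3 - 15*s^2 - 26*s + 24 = (s - 3)*(s^4 - 6*s^3 + 7*s^2 + 6*s - 8) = (s - 3)*(s - 2)*(s^3 - 4*s^2 - s + 4) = (s - 3)*(s - 2)*(s - 1)*(s^2 - 3*s - 4) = (s - 4)*(s - 3)*(s - 2)*(s - 1)*(s + 1)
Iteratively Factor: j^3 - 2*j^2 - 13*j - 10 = (j + 2)*(j^2 - 4*j - 5) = (j - 5)*(j + 2)*(j + 1)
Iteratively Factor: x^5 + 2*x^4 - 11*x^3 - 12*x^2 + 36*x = (x)*(x^4 + 2*x^3 - 11*x^2 - 12*x + 36) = x*(x - 2)*(x^3 + 4*x^2 - 3*x - 18) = x*(x - 2)*(x + 3)*(x^2 + x - 6) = x*(x - 2)^2*(x + 3)*(x + 3)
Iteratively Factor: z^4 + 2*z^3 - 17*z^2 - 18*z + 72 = (z + 4)*(z^3 - 2*z^2 - 9*z + 18) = (z - 3)*(z + 4)*(z^2 + z - 6) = (z - 3)*(z + 3)*(z + 4)*(z - 2)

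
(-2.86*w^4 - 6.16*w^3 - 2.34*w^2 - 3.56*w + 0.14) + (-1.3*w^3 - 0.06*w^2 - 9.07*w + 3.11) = -2.86*w^4 - 7.46*w^3 - 2.4*w^2 - 12.63*w + 3.25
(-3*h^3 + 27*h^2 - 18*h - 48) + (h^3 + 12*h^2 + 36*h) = -2*h^3 + 39*h^2 + 18*h - 48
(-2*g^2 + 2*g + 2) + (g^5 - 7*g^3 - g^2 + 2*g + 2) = g^5 - 7*g^3 - 3*g^2 + 4*g + 4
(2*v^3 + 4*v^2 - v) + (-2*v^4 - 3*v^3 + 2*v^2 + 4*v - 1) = -2*v^4 - v^3 + 6*v^2 + 3*v - 1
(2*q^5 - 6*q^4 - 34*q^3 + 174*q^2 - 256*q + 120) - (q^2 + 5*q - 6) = 2*q^5 - 6*q^4 - 34*q^3 + 173*q^2 - 261*q + 126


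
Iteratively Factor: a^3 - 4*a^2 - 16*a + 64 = (a + 4)*(a^2 - 8*a + 16) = (a - 4)*(a + 4)*(a - 4)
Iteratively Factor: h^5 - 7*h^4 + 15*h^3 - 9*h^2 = (h - 1)*(h^4 - 6*h^3 + 9*h^2) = (h - 3)*(h - 1)*(h^3 - 3*h^2) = (h - 3)^2*(h - 1)*(h^2) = h*(h - 3)^2*(h - 1)*(h)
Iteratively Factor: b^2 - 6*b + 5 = (b - 5)*(b - 1)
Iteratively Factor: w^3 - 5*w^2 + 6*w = (w - 2)*(w^2 - 3*w) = w*(w - 2)*(w - 3)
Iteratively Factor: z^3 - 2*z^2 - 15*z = (z - 5)*(z^2 + 3*z) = z*(z - 5)*(z + 3)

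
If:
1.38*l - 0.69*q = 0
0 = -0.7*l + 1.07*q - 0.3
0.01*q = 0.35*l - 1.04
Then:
No Solution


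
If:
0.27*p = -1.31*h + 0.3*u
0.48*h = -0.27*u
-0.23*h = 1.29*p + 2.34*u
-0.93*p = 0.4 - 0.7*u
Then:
No Solution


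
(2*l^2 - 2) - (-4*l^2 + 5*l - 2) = 6*l^2 - 5*l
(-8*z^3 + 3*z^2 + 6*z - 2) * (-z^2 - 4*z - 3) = 8*z^5 + 29*z^4 + 6*z^3 - 31*z^2 - 10*z + 6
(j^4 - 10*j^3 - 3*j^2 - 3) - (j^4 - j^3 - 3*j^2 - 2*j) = -9*j^3 + 2*j - 3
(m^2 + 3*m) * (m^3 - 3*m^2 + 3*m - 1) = m^5 - 6*m^3 + 8*m^2 - 3*m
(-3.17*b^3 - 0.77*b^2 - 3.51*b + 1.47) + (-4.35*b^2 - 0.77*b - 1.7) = -3.17*b^3 - 5.12*b^2 - 4.28*b - 0.23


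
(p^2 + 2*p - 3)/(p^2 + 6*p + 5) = (p^2 + 2*p - 3)/(p^2 + 6*p + 5)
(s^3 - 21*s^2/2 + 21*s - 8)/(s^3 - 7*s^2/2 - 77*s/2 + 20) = (s - 2)/(s + 5)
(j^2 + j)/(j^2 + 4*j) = (j + 1)/(j + 4)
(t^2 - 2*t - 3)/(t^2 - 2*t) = (t^2 - 2*t - 3)/(t*(t - 2))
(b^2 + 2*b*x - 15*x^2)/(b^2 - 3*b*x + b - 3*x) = (b + 5*x)/(b + 1)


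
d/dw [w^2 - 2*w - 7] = 2*w - 2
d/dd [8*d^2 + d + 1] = 16*d + 1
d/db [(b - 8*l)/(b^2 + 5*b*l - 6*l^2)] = (b^2 + 5*b*l - 6*l^2 - (b - 8*l)*(2*b + 5*l))/(b^2 + 5*b*l - 6*l^2)^2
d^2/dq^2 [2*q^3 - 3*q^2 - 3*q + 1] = 12*q - 6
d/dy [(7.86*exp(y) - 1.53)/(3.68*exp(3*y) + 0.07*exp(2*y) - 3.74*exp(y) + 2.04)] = (-57.8496*exp(3*y) + 16.341*exp(2*y) + 0.214200000000002*exp(y) + 10.3122)*exp(y)/(13.5424*exp(6*y) + 0.5152*exp(5*y) - 27.5215*exp(4*y) + 14.4908*exp(3*y) + 14.2732*exp(2*y) - 15.2592*exp(y) + 4.1616)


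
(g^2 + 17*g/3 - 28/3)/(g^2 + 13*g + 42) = (g - 4/3)/(g + 6)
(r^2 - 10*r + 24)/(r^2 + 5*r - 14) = (r^2 - 10*r + 24)/(r^2 + 5*r - 14)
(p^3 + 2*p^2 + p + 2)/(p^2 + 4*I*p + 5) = (p^2 + p*(2 + I) + 2*I)/(p + 5*I)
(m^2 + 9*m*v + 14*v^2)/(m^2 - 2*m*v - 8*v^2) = (-m - 7*v)/(-m + 4*v)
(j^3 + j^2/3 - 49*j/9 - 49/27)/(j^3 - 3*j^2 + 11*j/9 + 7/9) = (j + 7/3)/(j - 1)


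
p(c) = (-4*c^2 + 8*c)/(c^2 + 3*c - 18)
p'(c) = (8 - 8*c)/(c^2 + 3*c - 18) + (-2*c - 3)*(-4*c^2 + 8*c)/(c^2 + 3*c - 18)^2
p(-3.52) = 4.81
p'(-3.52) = -3.44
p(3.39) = -5.15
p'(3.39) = 8.52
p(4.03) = -3.17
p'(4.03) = 1.04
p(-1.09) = 0.67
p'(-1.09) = -0.81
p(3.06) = -23.87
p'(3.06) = 370.11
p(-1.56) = 1.10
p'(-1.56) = -1.02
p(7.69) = -2.73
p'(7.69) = -0.05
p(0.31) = -0.12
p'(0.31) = -0.35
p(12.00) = -2.96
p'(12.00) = -0.05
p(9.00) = -2.80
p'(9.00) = -0.06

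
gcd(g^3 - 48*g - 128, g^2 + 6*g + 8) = g + 4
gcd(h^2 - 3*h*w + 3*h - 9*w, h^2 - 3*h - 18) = h + 3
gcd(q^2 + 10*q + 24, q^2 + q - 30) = q + 6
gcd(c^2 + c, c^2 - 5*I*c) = c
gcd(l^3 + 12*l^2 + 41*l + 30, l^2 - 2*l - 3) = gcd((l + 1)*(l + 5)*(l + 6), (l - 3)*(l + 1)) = l + 1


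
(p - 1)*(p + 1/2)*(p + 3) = p^3 + 5*p^2/2 - 2*p - 3/2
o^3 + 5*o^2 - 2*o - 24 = (o - 2)*(o + 3)*(o + 4)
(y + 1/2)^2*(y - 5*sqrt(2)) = y^3 - 5*sqrt(2)*y^2 + y^2 - 5*sqrt(2)*y + y/4 - 5*sqrt(2)/4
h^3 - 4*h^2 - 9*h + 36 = (h - 4)*(h - 3)*(h + 3)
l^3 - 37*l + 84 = (l - 4)*(l - 3)*(l + 7)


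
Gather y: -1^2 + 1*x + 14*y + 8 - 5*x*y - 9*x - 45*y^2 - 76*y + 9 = -8*x - 45*y^2 + y*(-5*x - 62) + 16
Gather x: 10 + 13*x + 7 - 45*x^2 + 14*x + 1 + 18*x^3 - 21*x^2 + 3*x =18*x^3 - 66*x^2 + 30*x + 18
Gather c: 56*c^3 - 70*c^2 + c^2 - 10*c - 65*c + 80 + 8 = 56*c^3 - 69*c^2 - 75*c + 88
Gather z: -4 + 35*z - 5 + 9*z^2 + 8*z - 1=9*z^2 + 43*z - 10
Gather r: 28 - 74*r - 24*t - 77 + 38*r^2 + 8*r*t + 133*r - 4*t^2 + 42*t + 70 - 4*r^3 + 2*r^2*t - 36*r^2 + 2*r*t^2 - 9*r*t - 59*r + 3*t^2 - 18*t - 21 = -4*r^3 + r^2*(2*t + 2) + r*(2*t^2 - t) - t^2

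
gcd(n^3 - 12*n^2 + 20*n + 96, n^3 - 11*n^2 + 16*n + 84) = n^2 - 4*n - 12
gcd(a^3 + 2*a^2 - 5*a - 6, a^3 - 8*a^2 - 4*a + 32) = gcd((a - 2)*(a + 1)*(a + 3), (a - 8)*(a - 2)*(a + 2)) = a - 2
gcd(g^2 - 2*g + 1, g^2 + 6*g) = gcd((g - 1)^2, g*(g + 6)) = 1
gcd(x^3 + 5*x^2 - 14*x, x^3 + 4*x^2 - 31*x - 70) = x + 7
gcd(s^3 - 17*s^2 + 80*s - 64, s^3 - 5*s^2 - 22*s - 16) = s - 8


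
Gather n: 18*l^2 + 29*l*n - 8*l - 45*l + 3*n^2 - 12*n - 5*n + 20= 18*l^2 - 53*l + 3*n^2 + n*(29*l - 17) + 20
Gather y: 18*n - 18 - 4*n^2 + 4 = -4*n^2 + 18*n - 14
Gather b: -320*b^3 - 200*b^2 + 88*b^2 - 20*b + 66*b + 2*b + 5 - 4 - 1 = -320*b^3 - 112*b^2 + 48*b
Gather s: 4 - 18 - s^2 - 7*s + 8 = -s^2 - 7*s - 6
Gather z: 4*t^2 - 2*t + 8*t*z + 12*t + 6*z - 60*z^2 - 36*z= 4*t^2 + 10*t - 60*z^2 + z*(8*t - 30)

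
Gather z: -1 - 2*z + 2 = 1 - 2*z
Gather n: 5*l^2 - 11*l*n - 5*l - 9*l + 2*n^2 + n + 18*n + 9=5*l^2 - 14*l + 2*n^2 + n*(19 - 11*l) + 9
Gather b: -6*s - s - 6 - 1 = -7*s - 7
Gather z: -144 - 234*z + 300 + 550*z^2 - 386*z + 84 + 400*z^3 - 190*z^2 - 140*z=400*z^3 + 360*z^2 - 760*z + 240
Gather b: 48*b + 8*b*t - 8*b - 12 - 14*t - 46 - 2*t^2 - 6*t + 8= b*(8*t + 40) - 2*t^2 - 20*t - 50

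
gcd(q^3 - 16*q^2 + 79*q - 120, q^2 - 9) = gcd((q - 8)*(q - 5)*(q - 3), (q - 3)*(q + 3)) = q - 3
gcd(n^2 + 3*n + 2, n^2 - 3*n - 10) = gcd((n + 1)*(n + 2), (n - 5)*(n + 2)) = n + 2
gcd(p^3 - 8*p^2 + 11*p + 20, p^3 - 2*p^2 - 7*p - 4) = p^2 - 3*p - 4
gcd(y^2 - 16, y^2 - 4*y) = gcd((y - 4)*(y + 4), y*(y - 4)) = y - 4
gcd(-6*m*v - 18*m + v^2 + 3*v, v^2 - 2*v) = 1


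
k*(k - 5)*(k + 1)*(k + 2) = k^4 - 2*k^3 - 13*k^2 - 10*k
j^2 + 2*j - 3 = (j - 1)*(j + 3)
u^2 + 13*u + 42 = (u + 6)*(u + 7)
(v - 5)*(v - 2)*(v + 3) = v^3 - 4*v^2 - 11*v + 30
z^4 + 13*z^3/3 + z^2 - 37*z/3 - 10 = (z - 5/3)*(z + 1)*(z + 2)*(z + 3)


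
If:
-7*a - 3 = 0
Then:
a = -3/7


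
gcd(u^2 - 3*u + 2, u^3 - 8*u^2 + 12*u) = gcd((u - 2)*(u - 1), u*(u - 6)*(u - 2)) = u - 2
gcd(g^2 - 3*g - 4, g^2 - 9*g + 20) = g - 4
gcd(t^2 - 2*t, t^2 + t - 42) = 1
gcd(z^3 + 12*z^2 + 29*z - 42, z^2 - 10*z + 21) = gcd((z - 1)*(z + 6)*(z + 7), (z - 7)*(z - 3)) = 1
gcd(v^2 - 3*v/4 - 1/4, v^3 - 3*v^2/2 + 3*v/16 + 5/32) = v + 1/4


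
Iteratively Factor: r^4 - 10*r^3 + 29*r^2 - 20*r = (r - 1)*(r^3 - 9*r^2 + 20*r) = (r - 4)*(r - 1)*(r^2 - 5*r) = (r - 5)*(r - 4)*(r - 1)*(r)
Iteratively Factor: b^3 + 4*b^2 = (b)*(b^2 + 4*b) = b^2*(b + 4)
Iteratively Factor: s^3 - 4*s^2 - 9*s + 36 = (s - 3)*(s^2 - s - 12) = (s - 4)*(s - 3)*(s + 3)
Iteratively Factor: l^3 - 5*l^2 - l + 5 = (l + 1)*(l^2 - 6*l + 5) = (l - 5)*(l + 1)*(l - 1)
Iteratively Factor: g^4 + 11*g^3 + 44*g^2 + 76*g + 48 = (g + 4)*(g^3 + 7*g^2 + 16*g + 12) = (g + 2)*(g + 4)*(g^2 + 5*g + 6) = (g + 2)^2*(g + 4)*(g + 3)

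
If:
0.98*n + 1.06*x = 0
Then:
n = -1.08163265306122*x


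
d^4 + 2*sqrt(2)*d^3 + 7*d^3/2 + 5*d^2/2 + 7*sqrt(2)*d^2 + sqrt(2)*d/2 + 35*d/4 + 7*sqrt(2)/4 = (d + 7/2)*(d + sqrt(2)/2)^2*(d + sqrt(2))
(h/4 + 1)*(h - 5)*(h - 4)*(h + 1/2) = h^4/4 - 9*h^3/8 - 37*h^2/8 + 18*h + 10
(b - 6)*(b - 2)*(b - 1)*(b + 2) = b^4 - 7*b^3 + 2*b^2 + 28*b - 24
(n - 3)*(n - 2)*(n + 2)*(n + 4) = n^4 + n^3 - 16*n^2 - 4*n + 48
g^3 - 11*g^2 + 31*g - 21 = (g - 7)*(g - 3)*(g - 1)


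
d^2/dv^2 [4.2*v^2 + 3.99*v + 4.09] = 8.40000000000000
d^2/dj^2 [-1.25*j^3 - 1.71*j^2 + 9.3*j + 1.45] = -7.5*j - 3.42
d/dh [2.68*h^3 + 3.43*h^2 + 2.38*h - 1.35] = 8.04*h^2 + 6.86*h + 2.38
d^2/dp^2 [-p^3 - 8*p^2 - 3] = -6*p - 16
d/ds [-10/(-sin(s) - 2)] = -10*cos(s)/(sin(s) + 2)^2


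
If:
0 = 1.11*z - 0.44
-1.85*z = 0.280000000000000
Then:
No Solution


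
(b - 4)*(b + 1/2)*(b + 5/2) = b^3 - b^2 - 43*b/4 - 5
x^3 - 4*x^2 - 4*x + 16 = (x - 4)*(x - 2)*(x + 2)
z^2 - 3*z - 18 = (z - 6)*(z + 3)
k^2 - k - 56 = (k - 8)*(k + 7)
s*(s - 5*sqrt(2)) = s^2 - 5*sqrt(2)*s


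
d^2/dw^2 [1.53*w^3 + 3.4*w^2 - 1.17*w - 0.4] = 9.18*w + 6.8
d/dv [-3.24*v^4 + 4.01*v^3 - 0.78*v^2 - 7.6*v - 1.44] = -12.96*v^3 + 12.03*v^2 - 1.56*v - 7.6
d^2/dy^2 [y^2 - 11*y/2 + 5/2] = 2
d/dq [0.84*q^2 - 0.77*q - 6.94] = 1.68*q - 0.77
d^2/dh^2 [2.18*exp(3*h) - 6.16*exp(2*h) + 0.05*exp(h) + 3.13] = (19.62*exp(2*h) - 24.64*exp(h) + 0.05)*exp(h)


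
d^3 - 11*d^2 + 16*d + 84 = (d - 7)*(d - 6)*(d + 2)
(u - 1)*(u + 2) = u^2 + u - 2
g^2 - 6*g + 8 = (g - 4)*(g - 2)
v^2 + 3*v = v*(v + 3)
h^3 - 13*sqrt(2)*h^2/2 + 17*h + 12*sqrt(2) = (h - 4*sqrt(2))*(h - 3*sqrt(2))*(h + sqrt(2)/2)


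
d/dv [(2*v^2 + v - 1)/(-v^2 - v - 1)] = (-v^2 - 6*v - 2)/(v^4 + 2*v^3 + 3*v^2 + 2*v + 1)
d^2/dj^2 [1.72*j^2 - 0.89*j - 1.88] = 3.44000000000000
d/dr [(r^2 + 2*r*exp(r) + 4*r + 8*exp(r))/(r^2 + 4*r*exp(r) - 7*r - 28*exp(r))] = (-(r^2 + 2*r*exp(r) + 4*r + 8*exp(r))*(4*r*exp(r) + 2*r - 24*exp(r) - 7) + 2*(r^2 + 4*r*exp(r) - 7*r - 28*exp(r))*(r*exp(r) + r + 5*exp(r) + 2))/(r^2 + 4*r*exp(r) - 7*r - 28*exp(r))^2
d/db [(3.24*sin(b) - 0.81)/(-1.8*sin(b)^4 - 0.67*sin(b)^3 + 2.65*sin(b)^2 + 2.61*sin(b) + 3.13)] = (17.496*sin(b)^4 - 1.4904*sin(b)^3 - 10.2141*sin(b)^2 + 4.293*sin(b) + 12.2553)*cos(b)/(3.24*sin(b)^8 + 2.412*sin(b)^7 - 9.0911*sin(b)^6 - 12.947*sin(b)^5 - 7.7429*sin(b)^4 + 9.6388*sin(b)^3 + 23.4011*sin(b)^2 + 16.3386*sin(b) + 9.7969)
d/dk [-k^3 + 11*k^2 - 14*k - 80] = -3*k^2 + 22*k - 14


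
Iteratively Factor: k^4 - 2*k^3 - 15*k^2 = (k + 3)*(k^3 - 5*k^2) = k*(k + 3)*(k^2 - 5*k) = k^2*(k + 3)*(k - 5)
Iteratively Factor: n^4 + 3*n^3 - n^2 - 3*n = (n + 3)*(n^3 - n) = (n - 1)*(n + 3)*(n^2 + n) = n*(n - 1)*(n + 3)*(n + 1)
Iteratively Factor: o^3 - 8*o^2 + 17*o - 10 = (o - 5)*(o^2 - 3*o + 2) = (o - 5)*(o - 2)*(o - 1)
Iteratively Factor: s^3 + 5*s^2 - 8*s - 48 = (s + 4)*(s^2 + s - 12) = (s + 4)^2*(s - 3)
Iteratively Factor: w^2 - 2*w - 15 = (w - 5)*(w + 3)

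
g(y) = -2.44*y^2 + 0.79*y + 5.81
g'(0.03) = 0.64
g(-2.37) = -9.77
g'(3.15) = -14.58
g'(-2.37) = 12.36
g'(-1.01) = 5.72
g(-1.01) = 2.52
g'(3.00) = -13.85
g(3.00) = -13.78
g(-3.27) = -22.86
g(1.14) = 3.54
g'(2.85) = -13.12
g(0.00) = 5.81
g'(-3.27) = 16.75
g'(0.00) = 0.79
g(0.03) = 5.83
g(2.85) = -11.76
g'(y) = 0.79 - 4.88*y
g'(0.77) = -2.97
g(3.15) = -15.91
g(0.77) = 4.97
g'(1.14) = -4.77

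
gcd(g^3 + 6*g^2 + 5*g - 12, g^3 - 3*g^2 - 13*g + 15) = g^2 + 2*g - 3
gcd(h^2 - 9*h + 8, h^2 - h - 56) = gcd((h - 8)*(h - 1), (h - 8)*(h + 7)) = h - 8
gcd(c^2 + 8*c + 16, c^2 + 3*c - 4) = c + 4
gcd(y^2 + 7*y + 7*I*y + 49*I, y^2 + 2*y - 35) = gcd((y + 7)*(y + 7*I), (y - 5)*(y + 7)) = y + 7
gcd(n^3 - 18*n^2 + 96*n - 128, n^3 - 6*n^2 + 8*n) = n - 2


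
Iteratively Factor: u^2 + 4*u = (u + 4)*(u)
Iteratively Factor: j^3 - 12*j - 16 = (j + 2)*(j^2 - 2*j - 8) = (j - 4)*(j + 2)*(j + 2)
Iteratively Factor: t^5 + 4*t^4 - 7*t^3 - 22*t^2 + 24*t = (t - 1)*(t^4 + 5*t^3 - 2*t^2 - 24*t) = (t - 2)*(t - 1)*(t^3 + 7*t^2 + 12*t) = t*(t - 2)*(t - 1)*(t^2 + 7*t + 12) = t*(t - 2)*(t - 1)*(t + 3)*(t + 4)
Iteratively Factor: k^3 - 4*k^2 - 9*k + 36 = (k + 3)*(k^2 - 7*k + 12) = (k - 3)*(k + 3)*(k - 4)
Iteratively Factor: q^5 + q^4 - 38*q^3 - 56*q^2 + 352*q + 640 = (q + 4)*(q^4 - 3*q^3 - 26*q^2 + 48*q + 160) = (q + 4)^2*(q^3 - 7*q^2 + 2*q + 40) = (q - 5)*(q + 4)^2*(q^2 - 2*q - 8) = (q - 5)*(q - 4)*(q + 4)^2*(q + 2)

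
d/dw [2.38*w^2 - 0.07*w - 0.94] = 4.76*w - 0.07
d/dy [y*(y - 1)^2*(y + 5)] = 4*y^3 + 9*y^2 - 18*y + 5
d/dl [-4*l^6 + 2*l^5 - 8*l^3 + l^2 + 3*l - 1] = -24*l^5 + 10*l^4 - 24*l^2 + 2*l + 3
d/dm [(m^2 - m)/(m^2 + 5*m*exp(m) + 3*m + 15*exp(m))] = (-m*(m - 1)*(5*m*exp(m) + 2*m + 20*exp(m) + 3) + (2*m - 1)*(m^2 + 5*m*exp(m) + 3*m + 15*exp(m)))/(m^2 + 5*m*exp(m) + 3*m + 15*exp(m))^2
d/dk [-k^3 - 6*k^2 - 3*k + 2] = -3*k^2 - 12*k - 3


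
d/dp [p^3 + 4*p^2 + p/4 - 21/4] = 3*p^2 + 8*p + 1/4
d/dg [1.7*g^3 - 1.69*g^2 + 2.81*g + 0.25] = 5.1*g^2 - 3.38*g + 2.81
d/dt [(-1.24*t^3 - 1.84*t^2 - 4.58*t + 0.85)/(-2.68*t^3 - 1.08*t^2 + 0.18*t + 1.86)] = (-1.77635683940025e-15*t^5 - 3.592*t^4 - 24.9952*t^3 - 5.3628*t^2 - 5.0088*t - 8.6718)/(7.1824*t^6 + 5.7888*t^5 + 0.2016*t^4 - 10.3584*t^3 - 3.9852*t^2 + 0.6696*t + 3.4596)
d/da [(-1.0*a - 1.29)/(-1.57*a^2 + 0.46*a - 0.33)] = (-1.57*a^2 - 4.0506*a + 0.9234)/(2.4649*a^4 - 1.4444*a^3 + 1.2478*a^2 - 0.3036*a + 0.1089)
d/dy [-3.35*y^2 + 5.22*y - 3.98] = 5.22 - 6.7*y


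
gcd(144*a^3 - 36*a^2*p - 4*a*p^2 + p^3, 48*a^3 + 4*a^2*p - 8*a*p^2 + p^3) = 24*a^2 - 10*a*p + p^2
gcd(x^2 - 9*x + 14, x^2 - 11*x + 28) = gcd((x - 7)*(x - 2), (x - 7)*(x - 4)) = x - 7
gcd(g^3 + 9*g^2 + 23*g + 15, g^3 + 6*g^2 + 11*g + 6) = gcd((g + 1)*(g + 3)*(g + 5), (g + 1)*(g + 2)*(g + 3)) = g^2 + 4*g + 3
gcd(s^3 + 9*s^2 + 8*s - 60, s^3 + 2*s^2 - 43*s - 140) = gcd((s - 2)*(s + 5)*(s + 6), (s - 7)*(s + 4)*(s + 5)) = s + 5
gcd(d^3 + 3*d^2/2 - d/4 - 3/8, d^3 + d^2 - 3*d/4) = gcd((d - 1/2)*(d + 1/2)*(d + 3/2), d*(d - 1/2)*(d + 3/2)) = d^2 + d - 3/4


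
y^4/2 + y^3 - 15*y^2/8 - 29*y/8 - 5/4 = (y/2 + 1/2)*(y - 2)*(y + 1/2)*(y + 5/2)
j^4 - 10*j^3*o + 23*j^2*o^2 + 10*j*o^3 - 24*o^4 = (j - 6*o)*(j - 4*o)*(j - o)*(j + o)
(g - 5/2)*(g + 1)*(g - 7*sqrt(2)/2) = g^3 - 7*sqrt(2)*g^2/2 - 3*g^2/2 - 5*g/2 + 21*sqrt(2)*g/4 + 35*sqrt(2)/4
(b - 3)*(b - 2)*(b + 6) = b^3 + b^2 - 24*b + 36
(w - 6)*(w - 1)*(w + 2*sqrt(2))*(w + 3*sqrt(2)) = w^4 - 7*w^3 + 5*sqrt(2)*w^3 - 35*sqrt(2)*w^2 + 18*w^2 - 84*w + 30*sqrt(2)*w + 72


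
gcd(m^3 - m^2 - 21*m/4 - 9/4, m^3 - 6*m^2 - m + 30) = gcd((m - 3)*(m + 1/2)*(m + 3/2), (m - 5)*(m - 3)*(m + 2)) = m - 3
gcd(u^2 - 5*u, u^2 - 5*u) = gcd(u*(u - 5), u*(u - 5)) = u^2 - 5*u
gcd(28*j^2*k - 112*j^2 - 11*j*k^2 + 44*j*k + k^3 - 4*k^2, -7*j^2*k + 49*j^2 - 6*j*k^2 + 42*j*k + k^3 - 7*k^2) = 7*j - k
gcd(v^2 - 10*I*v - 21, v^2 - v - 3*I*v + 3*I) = v - 3*I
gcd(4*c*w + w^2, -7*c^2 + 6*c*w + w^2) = 1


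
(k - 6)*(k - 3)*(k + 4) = k^3 - 5*k^2 - 18*k + 72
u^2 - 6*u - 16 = (u - 8)*(u + 2)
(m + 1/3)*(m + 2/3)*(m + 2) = m^3 + 3*m^2 + 20*m/9 + 4/9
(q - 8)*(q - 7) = q^2 - 15*q + 56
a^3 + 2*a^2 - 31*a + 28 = (a - 4)*(a - 1)*(a + 7)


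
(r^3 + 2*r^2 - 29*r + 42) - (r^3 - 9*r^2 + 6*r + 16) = 11*r^2 - 35*r + 26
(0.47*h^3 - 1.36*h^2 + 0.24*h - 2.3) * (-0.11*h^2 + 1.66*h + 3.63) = -0.0517*h^5 + 0.9298*h^4 - 0.5779*h^3 - 4.2854*h^2 - 2.9468*h - 8.349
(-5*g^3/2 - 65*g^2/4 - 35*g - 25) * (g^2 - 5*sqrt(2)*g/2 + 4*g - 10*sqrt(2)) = -5*g^5/2 - 105*g^4/4 + 25*sqrt(2)*g^4/4 - 100*g^3 + 525*sqrt(2)*g^3/8 - 165*g^2 + 250*sqrt(2)*g^2 - 100*g + 825*sqrt(2)*g/2 + 250*sqrt(2)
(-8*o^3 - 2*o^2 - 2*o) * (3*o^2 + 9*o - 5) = -24*o^5 - 78*o^4 + 16*o^3 - 8*o^2 + 10*o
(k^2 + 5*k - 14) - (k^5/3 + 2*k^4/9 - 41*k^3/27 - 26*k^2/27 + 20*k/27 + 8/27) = -k^5/3 - 2*k^4/9 + 41*k^3/27 + 53*k^2/27 + 115*k/27 - 386/27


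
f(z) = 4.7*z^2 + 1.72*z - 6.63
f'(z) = 9.4*z + 1.72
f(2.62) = 30.14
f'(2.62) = 26.35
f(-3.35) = 40.35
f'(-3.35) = -29.77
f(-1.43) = 0.52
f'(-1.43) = -11.72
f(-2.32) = 14.68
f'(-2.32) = -20.09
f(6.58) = 208.18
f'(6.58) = 63.57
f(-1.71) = 4.17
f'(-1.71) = -14.35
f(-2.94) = 28.94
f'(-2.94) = -25.92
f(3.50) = 56.96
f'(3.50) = 34.62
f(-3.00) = 30.51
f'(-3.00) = -26.48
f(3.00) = 40.83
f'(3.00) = 29.92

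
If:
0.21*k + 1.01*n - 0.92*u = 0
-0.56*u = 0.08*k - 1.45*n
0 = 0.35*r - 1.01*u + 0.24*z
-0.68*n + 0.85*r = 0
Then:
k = 0.549483488619468*z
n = 0.136727281395162*z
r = 0.109381825116129*z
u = 0.275528355238263*z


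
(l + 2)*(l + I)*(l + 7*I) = l^3 + 2*l^2 + 8*I*l^2 - 7*l + 16*I*l - 14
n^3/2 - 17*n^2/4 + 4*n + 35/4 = (n/2 + 1/2)*(n - 7)*(n - 5/2)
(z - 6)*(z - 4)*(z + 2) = z^3 - 8*z^2 + 4*z + 48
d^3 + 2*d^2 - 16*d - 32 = (d - 4)*(d + 2)*(d + 4)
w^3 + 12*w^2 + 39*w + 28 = (w + 1)*(w + 4)*(w + 7)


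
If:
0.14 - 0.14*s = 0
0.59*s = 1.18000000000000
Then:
No Solution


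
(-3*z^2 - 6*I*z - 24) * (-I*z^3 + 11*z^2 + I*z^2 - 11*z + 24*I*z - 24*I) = 3*I*z^5 - 39*z^4 - 3*I*z^4 + 39*z^3 - 114*I*z^3 - 120*z^2 + 114*I*z^2 + 120*z - 576*I*z + 576*I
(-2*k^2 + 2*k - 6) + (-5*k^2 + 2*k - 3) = -7*k^2 + 4*k - 9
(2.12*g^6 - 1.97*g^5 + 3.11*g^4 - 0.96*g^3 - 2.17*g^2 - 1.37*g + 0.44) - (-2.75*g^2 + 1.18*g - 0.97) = 2.12*g^6 - 1.97*g^5 + 3.11*g^4 - 0.96*g^3 + 0.58*g^2 - 2.55*g + 1.41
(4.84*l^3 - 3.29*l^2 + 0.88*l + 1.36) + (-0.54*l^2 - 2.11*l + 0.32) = 4.84*l^3 - 3.83*l^2 - 1.23*l + 1.68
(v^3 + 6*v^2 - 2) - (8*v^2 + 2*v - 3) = v^3 - 2*v^2 - 2*v + 1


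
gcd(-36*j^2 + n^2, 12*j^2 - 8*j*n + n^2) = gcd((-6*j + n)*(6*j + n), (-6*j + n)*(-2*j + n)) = 6*j - n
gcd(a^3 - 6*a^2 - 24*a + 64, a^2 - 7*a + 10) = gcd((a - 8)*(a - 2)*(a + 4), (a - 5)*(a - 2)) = a - 2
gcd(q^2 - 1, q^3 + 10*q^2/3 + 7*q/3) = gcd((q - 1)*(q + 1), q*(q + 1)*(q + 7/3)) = q + 1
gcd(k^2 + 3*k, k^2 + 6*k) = k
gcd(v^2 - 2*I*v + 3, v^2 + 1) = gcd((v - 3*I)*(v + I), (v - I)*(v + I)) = v + I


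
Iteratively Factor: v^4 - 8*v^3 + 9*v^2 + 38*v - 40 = (v + 2)*(v^3 - 10*v^2 + 29*v - 20) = (v - 5)*(v + 2)*(v^2 - 5*v + 4) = (v - 5)*(v - 1)*(v + 2)*(v - 4)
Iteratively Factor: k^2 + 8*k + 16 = (k + 4)*(k + 4)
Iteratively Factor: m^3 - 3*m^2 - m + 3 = (m - 3)*(m^2 - 1) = (m - 3)*(m + 1)*(m - 1)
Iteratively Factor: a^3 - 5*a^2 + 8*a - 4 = (a - 1)*(a^2 - 4*a + 4) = (a - 2)*(a - 1)*(a - 2)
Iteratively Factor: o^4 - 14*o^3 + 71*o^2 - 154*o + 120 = (o - 4)*(o^3 - 10*o^2 + 31*o - 30) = (o - 5)*(o - 4)*(o^2 - 5*o + 6) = (o - 5)*(o - 4)*(o - 3)*(o - 2)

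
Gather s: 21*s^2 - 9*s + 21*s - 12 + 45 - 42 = 21*s^2 + 12*s - 9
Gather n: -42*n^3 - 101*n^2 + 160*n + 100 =-42*n^3 - 101*n^2 + 160*n + 100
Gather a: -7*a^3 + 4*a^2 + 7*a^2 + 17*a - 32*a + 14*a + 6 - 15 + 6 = -7*a^3 + 11*a^2 - a - 3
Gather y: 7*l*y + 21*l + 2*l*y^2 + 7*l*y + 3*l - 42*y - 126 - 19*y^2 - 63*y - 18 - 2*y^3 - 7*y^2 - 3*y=24*l - 2*y^3 + y^2*(2*l - 26) + y*(14*l - 108) - 144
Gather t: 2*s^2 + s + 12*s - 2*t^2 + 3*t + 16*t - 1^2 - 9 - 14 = 2*s^2 + 13*s - 2*t^2 + 19*t - 24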